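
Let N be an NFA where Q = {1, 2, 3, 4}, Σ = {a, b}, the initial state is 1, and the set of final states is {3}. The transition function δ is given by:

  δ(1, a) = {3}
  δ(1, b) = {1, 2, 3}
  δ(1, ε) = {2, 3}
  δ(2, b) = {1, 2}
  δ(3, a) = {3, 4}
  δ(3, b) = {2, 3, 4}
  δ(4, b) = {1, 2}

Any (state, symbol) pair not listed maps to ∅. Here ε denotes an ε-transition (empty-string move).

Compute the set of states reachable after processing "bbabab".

{1, 2, 3, 4}

Start: ε-closure({1}) = {1, 2, 3}.
Read 'b': {1, 2, 3} → {1, 2, 3, 4}.
Read 'b': {1, 2, 3, 4} → {1, 2, 3, 4}.
Read 'a': {1, 2, 3, 4} → {3, 4}.
Read 'b': {3, 4} → {1, 2, 3, 4}.
Read 'a': {1, 2, 3, 4} → {3, 4}.
Read 'b': {3, 4} → {1, 2, 3, 4}.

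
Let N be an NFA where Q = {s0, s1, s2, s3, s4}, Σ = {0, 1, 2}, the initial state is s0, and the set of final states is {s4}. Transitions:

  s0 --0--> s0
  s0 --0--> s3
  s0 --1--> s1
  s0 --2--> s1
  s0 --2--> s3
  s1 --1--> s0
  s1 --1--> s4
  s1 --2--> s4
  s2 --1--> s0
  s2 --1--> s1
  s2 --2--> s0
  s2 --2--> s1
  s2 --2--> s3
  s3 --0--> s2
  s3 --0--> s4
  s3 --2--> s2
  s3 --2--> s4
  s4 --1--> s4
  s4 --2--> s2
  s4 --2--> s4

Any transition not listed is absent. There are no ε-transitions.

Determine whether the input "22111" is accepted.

Yes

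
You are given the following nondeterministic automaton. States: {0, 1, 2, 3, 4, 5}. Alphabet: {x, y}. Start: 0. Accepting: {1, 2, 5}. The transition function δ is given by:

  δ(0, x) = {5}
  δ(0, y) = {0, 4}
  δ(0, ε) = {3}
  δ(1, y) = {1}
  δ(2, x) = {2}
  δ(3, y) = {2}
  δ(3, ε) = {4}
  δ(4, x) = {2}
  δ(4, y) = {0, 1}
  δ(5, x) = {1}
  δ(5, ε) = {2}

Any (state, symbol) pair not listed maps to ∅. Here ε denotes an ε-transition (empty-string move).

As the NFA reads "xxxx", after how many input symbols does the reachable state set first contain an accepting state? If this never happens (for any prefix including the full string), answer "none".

Start: ε-closure({0}) = {0, 3, 4}.
Read 'x': 0→{5}, 3→∅, 4→{2}; now {2, 5}.
None of the earlier sets intersect F, but {2, 5} does.

1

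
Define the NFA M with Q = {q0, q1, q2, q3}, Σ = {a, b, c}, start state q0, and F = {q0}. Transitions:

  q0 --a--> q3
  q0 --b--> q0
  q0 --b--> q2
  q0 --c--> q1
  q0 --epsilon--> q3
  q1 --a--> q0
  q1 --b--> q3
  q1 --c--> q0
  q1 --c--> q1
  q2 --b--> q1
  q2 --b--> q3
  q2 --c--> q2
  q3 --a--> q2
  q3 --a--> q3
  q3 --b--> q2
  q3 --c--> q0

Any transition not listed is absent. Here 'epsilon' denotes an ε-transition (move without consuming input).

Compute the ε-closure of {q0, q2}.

{q0, q2, q3}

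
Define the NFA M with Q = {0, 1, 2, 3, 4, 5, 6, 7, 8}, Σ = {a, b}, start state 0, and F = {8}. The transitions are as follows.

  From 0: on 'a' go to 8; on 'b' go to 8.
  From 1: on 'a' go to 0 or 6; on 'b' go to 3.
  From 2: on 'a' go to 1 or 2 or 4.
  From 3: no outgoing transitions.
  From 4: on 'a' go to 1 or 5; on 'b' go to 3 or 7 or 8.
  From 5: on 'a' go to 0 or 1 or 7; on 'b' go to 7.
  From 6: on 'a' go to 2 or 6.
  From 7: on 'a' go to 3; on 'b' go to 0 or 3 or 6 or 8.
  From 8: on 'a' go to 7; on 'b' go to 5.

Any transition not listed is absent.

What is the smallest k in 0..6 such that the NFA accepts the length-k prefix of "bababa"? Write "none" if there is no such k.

1

Start in {0}.
Read 'b': 0→{8}; now {8}.
None of the earlier sets intersect F, but {8} does.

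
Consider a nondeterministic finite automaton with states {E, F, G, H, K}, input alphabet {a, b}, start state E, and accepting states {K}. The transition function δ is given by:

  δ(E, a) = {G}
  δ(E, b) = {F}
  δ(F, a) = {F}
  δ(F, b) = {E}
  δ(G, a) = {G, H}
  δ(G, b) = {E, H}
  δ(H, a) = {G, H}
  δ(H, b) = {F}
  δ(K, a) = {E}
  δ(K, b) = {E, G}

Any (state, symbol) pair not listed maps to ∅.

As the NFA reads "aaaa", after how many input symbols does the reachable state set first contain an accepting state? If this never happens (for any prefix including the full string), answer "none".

Start in {E}.
Read 'a': {E} → {G}.
Read 'a': {G} → {G, H}.
Read 'a': {G, H} → {G, H}.
Read 'a': {G, H} → {G, H}.
No reachable set along the way intersects F.

none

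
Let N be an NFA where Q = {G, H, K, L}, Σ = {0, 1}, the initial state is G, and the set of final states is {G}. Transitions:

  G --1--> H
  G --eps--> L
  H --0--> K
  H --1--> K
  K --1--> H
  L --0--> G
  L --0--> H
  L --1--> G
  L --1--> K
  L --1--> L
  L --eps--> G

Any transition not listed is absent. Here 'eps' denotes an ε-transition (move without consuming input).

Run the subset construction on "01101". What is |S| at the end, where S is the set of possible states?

Start: ε-closure({G}) = {G, L}.
Read '0': G→∅, L→{G, H}; union {G, H}; ε-closure = {G, H, L}.
Read '1': G→{H}, H→{K}, L→{G, K, L}; now {G, H, K, L}.
Read '1': G→{H}, H→{K}, K→{H}, L→{G, K, L}; now {G, H, K, L}.
Read '0': G→∅, H→{K}, K→∅, L→{G, H}; union {G, H, K}; ε-closure = {G, H, K, L}.
Read '1': G→{H}, H→{K}, K→{H}, L→{G, K, L}; now {G, H, K, L}.
That set has 4 states.

4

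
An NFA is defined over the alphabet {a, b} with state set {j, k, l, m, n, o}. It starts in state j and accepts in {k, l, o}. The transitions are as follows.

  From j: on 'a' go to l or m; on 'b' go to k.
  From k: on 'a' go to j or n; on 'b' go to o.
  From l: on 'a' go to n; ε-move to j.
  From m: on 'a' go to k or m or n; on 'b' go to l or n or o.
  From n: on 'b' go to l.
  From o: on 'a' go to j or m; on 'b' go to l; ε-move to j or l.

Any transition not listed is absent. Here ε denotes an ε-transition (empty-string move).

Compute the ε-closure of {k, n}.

Begin with {k, n}.
No ε-moves leave this set, so the closure equals the set itself.

{k, n}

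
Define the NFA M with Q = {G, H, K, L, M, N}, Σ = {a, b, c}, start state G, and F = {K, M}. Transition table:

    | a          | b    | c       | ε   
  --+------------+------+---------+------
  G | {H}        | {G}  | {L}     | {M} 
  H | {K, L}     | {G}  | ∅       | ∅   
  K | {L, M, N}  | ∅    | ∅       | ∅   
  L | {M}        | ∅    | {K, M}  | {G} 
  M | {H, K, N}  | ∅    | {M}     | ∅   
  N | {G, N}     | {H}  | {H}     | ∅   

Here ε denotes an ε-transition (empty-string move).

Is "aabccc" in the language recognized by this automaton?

Yes

Start: ε-closure({G}) = {G, M}.
Read 'a': G→{H}, M→{H, K, N}; now {H, K, N}.
Read 'a': H→{K, L}, K→{L, M, N}, N→{G, N}; now {G, K, L, M, N}.
Read 'b': G→{G}, K→∅, L→∅, M→∅, N→{H}; union {G, H}; ε-closure = {G, H, M}.
Read 'c': G→{L}, H→∅, M→{M}; union {L, M}; ε-closure = {G, L, M}.
Read 'c': G→{L}, L→{K, M}, M→{M}; union {K, L, M}; ε-closure = {G, K, L, M}.
Read 'c': G→{L}, K→∅, L→{K, M}, M→{M}; union {K, L, M}; ε-closure = {G, K, L, M}.
The final set {G, K, L, M} contains the accepting states K, M.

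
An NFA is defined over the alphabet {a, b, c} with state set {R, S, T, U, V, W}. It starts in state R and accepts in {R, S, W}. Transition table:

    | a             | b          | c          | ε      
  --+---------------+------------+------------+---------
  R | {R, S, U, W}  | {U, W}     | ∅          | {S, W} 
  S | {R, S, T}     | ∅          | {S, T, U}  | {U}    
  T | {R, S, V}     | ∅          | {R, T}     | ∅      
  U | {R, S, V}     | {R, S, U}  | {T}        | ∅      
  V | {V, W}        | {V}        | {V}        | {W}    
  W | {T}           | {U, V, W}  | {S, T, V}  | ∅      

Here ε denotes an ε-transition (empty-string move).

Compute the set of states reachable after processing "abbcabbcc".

{R, S, T, U, V, W}

Start: ε-closure({R}) = {R, S, U, W}.
Read 'a': {R, S, U, W} → {R, S, T, U, V, W}.
Read 'b': {R, S, T, U, V, W} → {R, S, U, V, W}.
Read 'b': {R, S, U, V, W} → {R, S, U, V, W}.
Read 'c': {R, S, U, V, W} → {S, T, U, V, W}.
Read 'a': {S, T, U, V, W} → {R, S, T, U, V, W}.
Read 'b': {R, S, T, U, V, W} → {R, S, U, V, W}.
Read 'b': {R, S, U, V, W} → {R, S, U, V, W}.
Read 'c': {R, S, U, V, W} → {S, T, U, V, W}.
Read 'c': {S, T, U, V, W} → {R, S, T, U, V, W}.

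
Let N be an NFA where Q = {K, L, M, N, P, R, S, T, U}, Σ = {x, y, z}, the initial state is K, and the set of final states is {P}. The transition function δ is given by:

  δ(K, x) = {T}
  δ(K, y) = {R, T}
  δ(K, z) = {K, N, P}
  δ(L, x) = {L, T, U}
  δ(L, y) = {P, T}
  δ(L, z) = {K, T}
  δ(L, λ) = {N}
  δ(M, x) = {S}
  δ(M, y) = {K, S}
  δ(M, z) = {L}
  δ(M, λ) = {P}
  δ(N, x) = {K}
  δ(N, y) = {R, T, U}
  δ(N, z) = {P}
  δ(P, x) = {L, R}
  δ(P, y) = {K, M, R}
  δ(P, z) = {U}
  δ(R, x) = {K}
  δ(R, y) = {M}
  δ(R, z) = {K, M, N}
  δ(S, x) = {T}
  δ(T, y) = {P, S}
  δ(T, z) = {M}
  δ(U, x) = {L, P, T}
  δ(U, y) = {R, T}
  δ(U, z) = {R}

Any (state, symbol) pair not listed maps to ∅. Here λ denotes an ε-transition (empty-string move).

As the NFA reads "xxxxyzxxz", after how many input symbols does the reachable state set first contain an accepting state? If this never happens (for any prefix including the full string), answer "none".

none

Start in {K}.
Read 'x': K→{T}; now {T}.
Read 'x': T→∅; now ∅.
The set is empty and remains empty for the remaining 7 symbols.
No reachable set along the way intersects F.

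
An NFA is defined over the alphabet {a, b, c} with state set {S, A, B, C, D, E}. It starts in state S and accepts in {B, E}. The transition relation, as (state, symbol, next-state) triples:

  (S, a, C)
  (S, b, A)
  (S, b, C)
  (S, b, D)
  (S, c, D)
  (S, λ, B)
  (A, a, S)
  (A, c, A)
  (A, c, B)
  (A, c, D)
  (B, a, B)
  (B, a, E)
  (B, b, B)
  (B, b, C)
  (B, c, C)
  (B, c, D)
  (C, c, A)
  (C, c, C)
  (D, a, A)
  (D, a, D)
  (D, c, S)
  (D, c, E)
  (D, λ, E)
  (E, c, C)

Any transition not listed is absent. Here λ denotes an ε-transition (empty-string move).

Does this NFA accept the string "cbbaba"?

No

Start: ε-closure({S}) = {S, B}.
Read 'c': {S, B} → {C, D, E}.
Read 'b': {C, D, E} → ∅.
The set is empty and remains empty for the remaining 4 symbols.
The final set ∅ contains no accepting state.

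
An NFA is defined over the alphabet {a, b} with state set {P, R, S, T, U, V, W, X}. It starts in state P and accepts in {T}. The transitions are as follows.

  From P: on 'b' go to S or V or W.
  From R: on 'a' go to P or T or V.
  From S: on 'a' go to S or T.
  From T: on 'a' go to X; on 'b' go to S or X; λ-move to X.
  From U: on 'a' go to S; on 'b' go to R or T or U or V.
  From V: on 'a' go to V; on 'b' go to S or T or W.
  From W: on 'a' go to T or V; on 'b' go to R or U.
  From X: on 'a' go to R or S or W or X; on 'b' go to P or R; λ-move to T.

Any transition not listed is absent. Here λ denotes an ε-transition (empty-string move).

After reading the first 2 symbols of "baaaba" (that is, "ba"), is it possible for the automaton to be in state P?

Start in {P}.
Read 'b': P→{S, V, W}; now {S, V, W}.
Read 'a': S→{S, T}, V→{V}, W→{T, V}; union {S, T, V}; ε-closure = {S, T, V, X}.
State P is not in {S, T, V, X}.

No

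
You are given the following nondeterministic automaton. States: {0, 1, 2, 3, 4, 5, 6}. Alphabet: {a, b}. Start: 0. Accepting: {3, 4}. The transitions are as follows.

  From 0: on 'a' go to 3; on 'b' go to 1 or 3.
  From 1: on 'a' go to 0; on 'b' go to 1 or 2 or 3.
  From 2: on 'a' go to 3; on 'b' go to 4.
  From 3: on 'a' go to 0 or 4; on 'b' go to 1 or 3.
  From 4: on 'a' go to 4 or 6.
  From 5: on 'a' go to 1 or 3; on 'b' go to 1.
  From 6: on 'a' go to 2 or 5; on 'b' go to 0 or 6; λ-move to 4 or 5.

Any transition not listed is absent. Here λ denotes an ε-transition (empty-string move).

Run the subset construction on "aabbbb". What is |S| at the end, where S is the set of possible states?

Start in {0}.
Read 'a': 0→{3}; now {3}.
Read 'a': 3→{0, 4}; now {0, 4}.
Read 'b': 0→{1, 3}, 4→∅; now {1, 3}.
Read 'b': 1→{1, 2, 3}, 3→{1, 3}; now {1, 2, 3}.
Read 'b': 1→{1, 2, 3}, 2→{4}, 3→{1, 3}; now {1, 2, 3, 4}.
Read 'b': 1→{1, 2, 3}, 2→{4}, 3→{1, 3}, 4→∅; now {1, 2, 3, 4}.
That set has 4 states.

4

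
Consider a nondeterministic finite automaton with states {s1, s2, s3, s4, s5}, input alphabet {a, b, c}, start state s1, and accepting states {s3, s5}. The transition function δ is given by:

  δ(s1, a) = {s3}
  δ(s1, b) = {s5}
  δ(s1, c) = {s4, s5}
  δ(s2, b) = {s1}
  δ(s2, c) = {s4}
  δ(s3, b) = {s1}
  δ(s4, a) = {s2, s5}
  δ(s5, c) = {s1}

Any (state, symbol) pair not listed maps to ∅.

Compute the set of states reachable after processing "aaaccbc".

∅

Start in {s1}.
Read 'a': s1→{s3}; now {s3}.
Read 'a': s3→∅; now ∅.
The set is empty and remains empty for the remaining 5 symbols.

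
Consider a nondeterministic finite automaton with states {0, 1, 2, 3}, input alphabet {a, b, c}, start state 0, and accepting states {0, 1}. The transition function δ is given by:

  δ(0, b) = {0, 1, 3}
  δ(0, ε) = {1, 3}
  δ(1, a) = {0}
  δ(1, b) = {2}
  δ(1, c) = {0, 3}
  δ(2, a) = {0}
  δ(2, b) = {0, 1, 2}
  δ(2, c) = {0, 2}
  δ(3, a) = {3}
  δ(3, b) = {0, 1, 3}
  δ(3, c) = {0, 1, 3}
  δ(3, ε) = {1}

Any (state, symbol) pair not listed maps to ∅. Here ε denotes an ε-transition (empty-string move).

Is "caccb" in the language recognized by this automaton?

Yes

Start: ε-closure({0}) = {0, 1, 3}.
Read 'c': {0, 1, 3} → {0, 1, 3}.
Read 'a': {0, 1, 3} → {0, 1, 3}.
Read 'c': {0, 1, 3} → {0, 1, 3}.
Read 'c': {0, 1, 3} → {0, 1, 3}.
Read 'b': {0, 1, 3} → {0, 1, 2, 3}.
The final set {0, 1, 2, 3} contains the accepting states 0, 1.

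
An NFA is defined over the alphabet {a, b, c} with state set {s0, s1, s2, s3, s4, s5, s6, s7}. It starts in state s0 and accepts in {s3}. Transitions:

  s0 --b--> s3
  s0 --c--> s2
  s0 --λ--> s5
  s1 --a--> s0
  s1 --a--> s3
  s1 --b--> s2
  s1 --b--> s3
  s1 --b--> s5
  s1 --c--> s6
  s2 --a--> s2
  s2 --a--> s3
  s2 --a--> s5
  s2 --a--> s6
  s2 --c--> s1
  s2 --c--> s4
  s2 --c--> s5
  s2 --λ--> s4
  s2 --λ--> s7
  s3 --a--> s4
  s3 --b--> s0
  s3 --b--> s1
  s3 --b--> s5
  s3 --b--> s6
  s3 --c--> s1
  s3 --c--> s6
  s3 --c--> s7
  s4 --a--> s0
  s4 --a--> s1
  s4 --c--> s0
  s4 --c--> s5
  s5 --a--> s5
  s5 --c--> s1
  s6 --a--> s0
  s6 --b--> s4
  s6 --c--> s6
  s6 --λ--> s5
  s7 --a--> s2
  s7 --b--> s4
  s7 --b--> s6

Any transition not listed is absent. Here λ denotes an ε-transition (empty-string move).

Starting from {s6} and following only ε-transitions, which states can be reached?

{s5, s6}

Begin with {s6}.
ε-move s6 → s5; add s5.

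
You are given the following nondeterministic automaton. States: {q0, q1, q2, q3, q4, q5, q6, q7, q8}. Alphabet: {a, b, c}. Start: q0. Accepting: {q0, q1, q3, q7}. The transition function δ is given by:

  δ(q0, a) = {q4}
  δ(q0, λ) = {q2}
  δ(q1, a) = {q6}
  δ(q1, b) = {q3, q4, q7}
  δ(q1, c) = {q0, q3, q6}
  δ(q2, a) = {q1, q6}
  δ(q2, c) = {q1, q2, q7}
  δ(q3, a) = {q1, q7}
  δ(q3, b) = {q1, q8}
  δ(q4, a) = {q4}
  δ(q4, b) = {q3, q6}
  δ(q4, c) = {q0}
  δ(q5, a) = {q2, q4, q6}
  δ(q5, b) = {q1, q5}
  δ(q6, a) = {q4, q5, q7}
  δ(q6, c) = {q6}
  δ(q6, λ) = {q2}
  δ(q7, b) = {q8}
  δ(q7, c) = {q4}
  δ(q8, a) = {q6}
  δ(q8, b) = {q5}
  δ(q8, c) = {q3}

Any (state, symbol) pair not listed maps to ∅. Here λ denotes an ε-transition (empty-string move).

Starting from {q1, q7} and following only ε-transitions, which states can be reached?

{q1, q7}

Begin with {q1, q7}.
No ε-moves leave this set, so the closure equals the set itself.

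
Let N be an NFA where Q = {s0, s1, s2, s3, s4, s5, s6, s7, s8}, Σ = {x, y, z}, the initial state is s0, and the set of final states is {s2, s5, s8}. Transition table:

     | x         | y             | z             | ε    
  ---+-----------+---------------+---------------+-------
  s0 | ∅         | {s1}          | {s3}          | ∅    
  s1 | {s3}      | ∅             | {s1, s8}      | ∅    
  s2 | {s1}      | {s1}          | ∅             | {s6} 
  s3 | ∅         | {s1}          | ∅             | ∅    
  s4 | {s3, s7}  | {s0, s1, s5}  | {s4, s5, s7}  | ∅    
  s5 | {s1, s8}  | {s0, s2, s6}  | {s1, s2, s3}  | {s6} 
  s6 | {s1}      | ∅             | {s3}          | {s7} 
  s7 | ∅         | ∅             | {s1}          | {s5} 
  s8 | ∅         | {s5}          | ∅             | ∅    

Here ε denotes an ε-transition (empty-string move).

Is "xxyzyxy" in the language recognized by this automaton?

No

Start in {s0}.
Read 'x': s0→∅; now ∅.
The set is empty and remains empty for the remaining 6 symbols.
The final set ∅ contains no accepting state.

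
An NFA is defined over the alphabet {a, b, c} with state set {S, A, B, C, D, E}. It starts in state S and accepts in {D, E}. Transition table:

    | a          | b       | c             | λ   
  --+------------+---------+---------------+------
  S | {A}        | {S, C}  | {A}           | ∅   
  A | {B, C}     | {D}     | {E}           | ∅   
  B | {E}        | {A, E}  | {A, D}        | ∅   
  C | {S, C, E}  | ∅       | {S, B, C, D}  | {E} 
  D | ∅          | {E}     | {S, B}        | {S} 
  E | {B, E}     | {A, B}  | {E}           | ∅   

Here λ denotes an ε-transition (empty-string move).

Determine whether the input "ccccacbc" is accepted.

Start in {S}.
Read 'c': {S} → {A}.
Read 'c': {A} → {E}.
Read 'c': {E} → {E}.
Read 'c': {E} → {E}.
Read 'a': {E} → {B, E}.
Read 'c': {B, E} → {S, A, D, E}.
Read 'b': {S, A, D, E} → {S, A, B, C, D, E}.
Read 'c': {S, A, B, C, D, E} → {S, A, B, C, D, E}.
The final set {S, A, B, C, D, E} contains the accepting states D, E.

Yes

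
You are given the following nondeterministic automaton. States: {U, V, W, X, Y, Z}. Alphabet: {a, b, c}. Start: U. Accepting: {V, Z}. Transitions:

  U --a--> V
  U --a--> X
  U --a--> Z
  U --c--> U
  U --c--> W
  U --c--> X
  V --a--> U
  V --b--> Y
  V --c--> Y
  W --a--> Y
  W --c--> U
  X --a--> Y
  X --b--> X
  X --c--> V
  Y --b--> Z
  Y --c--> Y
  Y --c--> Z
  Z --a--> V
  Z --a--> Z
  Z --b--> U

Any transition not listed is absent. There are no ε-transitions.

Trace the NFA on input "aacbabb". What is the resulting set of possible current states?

Start in {U}.
Read 'a': U→{V, X, Z}; now {V, X, Z}.
Read 'a': V→{U}, X→{Y}, Z→{V, Z}; now {U, V, Y, Z}.
Read 'c': U→{U, W, X}, V→{Y}, Y→{Y, Z}, Z→∅; now {U, W, X, Y, Z}.
Read 'b': U→∅, W→∅, X→{X}, Y→{Z}, Z→{U}; now {U, X, Z}.
Read 'a': U→{V, X, Z}, X→{Y}, Z→{V, Z}; now {V, X, Y, Z}.
Read 'b': V→{Y}, X→{X}, Y→{Z}, Z→{U}; now {U, X, Y, Z}.
Read 'b': U→∅, X→{X}, Y→{Z}, Z→{U}; now {U, X, Z}.

{U, X, Z}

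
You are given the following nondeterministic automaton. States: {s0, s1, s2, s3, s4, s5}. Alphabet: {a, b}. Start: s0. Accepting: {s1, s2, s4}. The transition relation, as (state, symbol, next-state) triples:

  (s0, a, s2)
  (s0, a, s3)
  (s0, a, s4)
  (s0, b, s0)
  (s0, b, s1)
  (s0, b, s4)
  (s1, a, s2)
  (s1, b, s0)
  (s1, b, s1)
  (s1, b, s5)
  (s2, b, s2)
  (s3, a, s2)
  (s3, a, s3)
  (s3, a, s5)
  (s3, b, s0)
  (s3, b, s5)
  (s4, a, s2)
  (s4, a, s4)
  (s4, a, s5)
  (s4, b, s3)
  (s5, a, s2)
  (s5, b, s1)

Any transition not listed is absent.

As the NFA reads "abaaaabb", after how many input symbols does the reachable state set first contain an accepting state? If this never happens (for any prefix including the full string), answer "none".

1

Start in {s0}.
Read 'a': s0→{s2, s3, s4}; now {s2, s3, s4}.
None of the earlier sets intersect F, but {s2, s3, s4} does.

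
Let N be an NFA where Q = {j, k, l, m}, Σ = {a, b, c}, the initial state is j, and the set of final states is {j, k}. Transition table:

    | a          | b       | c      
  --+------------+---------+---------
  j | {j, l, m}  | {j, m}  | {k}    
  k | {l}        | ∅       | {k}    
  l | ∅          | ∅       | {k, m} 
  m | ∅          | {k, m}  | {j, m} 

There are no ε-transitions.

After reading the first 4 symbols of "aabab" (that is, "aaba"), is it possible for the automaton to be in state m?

Yes

Start in {j}.
Read 'a': {j} → {j, l, m}.
Read 'a': {j, l, m} → {j, l, m}.
Read 'b': {j, l, m} → {j, k, m}.
Read 'a': {j, k, m} → {j, l, m}.
State m is in {j, l, m}.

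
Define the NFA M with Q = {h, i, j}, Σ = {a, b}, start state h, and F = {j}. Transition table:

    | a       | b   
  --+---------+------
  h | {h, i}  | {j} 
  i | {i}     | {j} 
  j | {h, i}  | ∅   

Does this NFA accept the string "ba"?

Start in {h}.
Read 'b': {h} → {j}.
Read 'a': {j} → {h, i}.
The final set {h, i} contains no accepting state.

No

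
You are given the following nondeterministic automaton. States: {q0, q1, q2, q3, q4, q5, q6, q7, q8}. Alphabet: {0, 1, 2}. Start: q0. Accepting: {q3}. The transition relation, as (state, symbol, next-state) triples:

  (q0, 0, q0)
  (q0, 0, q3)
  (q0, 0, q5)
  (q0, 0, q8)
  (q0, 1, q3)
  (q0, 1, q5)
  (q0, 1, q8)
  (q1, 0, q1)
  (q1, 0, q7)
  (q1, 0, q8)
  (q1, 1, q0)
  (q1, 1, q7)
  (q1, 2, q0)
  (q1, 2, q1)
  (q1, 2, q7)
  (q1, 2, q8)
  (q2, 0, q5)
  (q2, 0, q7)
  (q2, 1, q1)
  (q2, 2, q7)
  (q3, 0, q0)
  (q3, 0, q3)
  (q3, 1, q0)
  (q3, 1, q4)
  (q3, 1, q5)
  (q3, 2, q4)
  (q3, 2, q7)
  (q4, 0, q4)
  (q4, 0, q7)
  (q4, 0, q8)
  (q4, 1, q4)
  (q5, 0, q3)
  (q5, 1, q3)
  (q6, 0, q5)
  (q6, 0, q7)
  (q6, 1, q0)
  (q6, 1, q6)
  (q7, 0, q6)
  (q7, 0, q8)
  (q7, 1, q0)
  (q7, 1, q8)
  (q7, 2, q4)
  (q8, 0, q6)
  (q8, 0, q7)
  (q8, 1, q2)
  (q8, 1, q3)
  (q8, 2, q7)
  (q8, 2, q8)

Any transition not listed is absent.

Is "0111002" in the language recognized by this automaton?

No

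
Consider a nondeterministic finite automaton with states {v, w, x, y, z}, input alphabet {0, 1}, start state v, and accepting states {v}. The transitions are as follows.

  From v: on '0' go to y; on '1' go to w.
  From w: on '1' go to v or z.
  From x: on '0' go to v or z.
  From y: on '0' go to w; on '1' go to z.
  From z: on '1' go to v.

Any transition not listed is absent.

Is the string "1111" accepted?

Yes

Start in {v}.
Read '1': v→{w}; now {w}.
Read '1': w→{v, z}; now {v, z}.
Read '1': v→{w}, z→{v}; now {v, w}.
Read '1': v→{w}, w→{v, z}; now {v, w, z}.
The final set {v, w, z} contains the accepting state v.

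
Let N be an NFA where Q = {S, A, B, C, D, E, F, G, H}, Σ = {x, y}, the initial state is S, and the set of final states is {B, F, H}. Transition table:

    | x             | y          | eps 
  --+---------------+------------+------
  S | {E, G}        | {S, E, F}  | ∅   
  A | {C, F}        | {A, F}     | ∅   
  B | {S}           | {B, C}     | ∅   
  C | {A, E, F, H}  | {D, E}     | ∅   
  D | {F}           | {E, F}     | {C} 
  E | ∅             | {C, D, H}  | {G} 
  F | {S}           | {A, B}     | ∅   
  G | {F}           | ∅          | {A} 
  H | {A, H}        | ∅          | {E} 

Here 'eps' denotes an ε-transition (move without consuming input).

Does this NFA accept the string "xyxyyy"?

Start in {S}.
Read 'x': {S} → {A, E, G}.
Read 'y': {A, E, G} → {A, C, D, E, F, G, H}.
Read 'x': {A, C, D, E, F, G, H} → {S, A, C, E, F, G, H}.
Read 'y': {S, A, C, E, F, G, H} → {S, A, B, C, D, E, F, G, H}.
Read 'y': {S, A, B, C, D, E, F, G, H} → {S, A, B, C, D, E, F, G, H}.
Read 'y': {S, A, B, C, D, E, F, G, H} → {S, A, B, C, D, E, F, G, H}.
The final set {S, A, B, C, D, E, F, G, H} contains the accepting states B, F, H.

Yes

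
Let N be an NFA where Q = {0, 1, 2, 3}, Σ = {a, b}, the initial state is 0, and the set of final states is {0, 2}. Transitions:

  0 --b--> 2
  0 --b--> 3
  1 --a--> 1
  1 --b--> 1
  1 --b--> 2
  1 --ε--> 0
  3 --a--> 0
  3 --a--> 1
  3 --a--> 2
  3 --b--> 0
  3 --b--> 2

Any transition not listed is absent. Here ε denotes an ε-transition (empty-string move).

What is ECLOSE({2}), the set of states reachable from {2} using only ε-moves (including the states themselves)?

Begin with {2}.
No ε-moves leave this set, so the closure equals the set itself.

{2}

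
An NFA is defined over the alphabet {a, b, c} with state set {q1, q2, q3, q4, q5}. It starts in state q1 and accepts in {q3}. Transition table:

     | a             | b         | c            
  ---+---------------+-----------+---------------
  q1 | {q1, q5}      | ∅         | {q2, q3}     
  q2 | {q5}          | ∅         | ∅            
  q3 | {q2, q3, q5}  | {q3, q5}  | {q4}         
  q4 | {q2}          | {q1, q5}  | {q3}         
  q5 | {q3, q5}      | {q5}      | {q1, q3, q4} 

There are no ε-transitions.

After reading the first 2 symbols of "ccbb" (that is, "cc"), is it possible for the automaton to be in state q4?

Yes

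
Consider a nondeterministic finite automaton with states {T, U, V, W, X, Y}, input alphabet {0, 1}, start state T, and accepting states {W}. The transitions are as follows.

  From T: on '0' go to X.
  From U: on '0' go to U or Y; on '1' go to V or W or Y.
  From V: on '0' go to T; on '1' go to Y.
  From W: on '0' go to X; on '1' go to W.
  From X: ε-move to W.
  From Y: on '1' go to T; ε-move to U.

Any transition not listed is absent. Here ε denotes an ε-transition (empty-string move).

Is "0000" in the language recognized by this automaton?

Yes

Start in {T}.
Read '0': {T} → {W, X}.
Read '0': {W, X} → {W, X}.
Read '0': {W, X} → {W, X}.
Read '0': {W, X} → {W, X}.
The final set {W, X} contains the accepting state W.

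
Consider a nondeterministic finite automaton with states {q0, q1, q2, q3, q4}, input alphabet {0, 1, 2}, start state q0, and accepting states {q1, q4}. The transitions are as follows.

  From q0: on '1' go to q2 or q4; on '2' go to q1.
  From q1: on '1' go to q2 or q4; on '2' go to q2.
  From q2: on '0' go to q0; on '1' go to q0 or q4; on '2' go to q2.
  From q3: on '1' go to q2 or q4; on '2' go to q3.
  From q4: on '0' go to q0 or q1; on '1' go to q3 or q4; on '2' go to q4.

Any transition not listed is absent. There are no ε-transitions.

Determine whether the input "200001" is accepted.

No

Start in {q0}.
Read '2': {q0} → {q1}.
Read '0': {q1} → ∅.
The set is empty and remains empty for the remaining 4 symbols.
The final set ∅ contains no accepting state.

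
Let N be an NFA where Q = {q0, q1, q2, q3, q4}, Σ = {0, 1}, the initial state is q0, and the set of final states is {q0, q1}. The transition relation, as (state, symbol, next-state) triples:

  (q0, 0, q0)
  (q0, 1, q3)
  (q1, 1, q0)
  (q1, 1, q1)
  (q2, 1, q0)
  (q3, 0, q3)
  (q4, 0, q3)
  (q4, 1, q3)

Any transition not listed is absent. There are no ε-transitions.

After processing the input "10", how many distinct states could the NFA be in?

Start in {q0}.
Read '1': q0→{q3}; now {q3}.
Read '0': q3→{q3}; now {q3}.
That set has 1 state.

1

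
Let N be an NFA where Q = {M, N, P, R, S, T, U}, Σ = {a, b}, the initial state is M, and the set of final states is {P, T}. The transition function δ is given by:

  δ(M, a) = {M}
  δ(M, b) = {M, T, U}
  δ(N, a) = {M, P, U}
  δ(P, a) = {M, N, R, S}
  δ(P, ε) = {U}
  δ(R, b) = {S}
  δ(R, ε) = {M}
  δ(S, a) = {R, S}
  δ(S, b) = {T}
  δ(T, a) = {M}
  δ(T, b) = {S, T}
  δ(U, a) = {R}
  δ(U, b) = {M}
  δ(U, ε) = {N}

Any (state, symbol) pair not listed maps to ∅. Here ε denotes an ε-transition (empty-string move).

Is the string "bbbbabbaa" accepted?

Yes

Start in {M}.
Read 'b': M→{M, T, U}; union {M, T, U}; ε-closure = {M, N, T, U}.
Read 'b': M→{M, T, U}, N→∅, T→{S, T}, U→{M}; union {M, S, T, U}; ε-closure = {M, N, S, T, U}.
Read 'b': M→{M, T, U}, N→∅, S→{T}, T→{S, T}, U→{M}; union {M, S, T, U}; ε-closure = {M, N, S, T, U}.
Read 'b': M→{M, T, U}, N→∅, S→{T}, T→{S, T}, U→{M}; union {M, S, T, U}; ε-closure = {M, N, S, T, U}.
Read 'a': M→{M}, N→{M, P, U}, S→{R, S}, T→{M}, U→{R}; union {M, P, R, S, U}; ε-closure = {M, N, P, R, S, U}.
Read 'b': M→{M, T, U}, N→∅, P→∅, R→{S}, S→{T}, U→{M}; union {M, S, T, U}; ε-closure = {M, N, S, T, U}.
Read 'b': M→{M, T, U}, N→∅, S→{T}, T→{S, T}, U→{M}; union {M, S, T, U}; ε-closure = {M, N, S, T, U}.
Read 'a': M→{M}, N→{M, P, U}, S→{R, S}, T→{M}, U→{R}; union {M, P, R, S, U}; ε-closure = {M, N, P, R, S, U}.
Read 'a': M→{M}, N→{M, P, U}, P→{M, N, R, S}, R→∅, S→{R, S}, U→{R}; now {M, N, P, R, S, U}.
The final set {M, N, P, R, S, U} contains the accepting state P.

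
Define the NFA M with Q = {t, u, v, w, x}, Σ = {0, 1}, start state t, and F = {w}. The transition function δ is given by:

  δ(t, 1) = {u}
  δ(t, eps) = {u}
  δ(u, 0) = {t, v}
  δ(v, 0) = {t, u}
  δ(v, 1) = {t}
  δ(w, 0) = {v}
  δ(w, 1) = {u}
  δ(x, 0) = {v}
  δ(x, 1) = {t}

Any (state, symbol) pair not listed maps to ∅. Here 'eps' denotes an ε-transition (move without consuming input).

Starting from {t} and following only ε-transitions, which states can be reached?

Begin with {t}.
ε-move t → u; add u.

{t, u}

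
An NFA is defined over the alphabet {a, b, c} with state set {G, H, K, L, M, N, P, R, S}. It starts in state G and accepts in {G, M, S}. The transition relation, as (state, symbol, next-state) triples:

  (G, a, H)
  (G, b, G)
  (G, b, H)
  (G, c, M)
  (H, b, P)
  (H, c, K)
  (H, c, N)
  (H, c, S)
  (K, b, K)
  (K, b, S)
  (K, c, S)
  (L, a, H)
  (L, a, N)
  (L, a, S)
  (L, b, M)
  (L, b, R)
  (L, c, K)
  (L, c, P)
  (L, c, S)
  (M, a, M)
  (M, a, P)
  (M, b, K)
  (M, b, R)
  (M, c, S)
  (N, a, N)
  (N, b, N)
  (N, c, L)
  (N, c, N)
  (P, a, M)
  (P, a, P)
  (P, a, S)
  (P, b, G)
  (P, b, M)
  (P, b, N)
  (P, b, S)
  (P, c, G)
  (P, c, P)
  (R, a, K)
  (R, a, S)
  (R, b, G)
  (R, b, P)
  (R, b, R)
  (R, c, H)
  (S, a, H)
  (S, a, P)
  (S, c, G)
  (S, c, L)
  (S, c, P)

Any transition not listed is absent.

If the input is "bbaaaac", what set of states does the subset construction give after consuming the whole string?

Start in {G}.
Read 'b': {G} → {G, H}.
Read 'b': {G, H} → {G, H, P}.
Read 'a': {G, H, P} → {H, M, P, S}.
Read 'a': {H, M, P, S} → {H, M, P, S}.
Read 'a': {H, M, P, S} → {H, M, P, S}.
Read 'a': {H, M, P, S} → {H, M, P, S}.
Read 'c': {H, M, P, S} → {G, K, L, N, P, S}.

{G, K, L, N, P, S}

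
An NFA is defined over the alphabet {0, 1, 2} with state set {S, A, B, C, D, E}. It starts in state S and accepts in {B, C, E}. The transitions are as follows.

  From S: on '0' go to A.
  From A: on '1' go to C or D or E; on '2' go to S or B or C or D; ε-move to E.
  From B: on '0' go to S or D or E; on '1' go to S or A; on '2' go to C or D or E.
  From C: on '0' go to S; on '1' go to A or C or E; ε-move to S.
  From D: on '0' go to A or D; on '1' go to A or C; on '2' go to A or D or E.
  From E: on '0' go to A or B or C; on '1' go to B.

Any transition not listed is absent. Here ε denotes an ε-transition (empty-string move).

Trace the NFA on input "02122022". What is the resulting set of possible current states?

Start in {S}.
Read '0': {S} → {A, E}.
Read '2': {A, E} → {S, B, C, D}.
Read '1': {S, B, C, D} → {S, A, C, E}.
Read '2': {S, A, C, E} → {S, B, C, D}.
Read '2': {S, B, C, D} → {S, A, C, D, E}.
Read '0': {S, A, C, D, E} → {S, A, B, C, D, E}.
Read '2': {S, A, B, C, D, E} → {S, A, B, C, D, E}.
Read '2': {S, A, B, C, D, E} → {S, A, B, C, D, E}.

{S, A, B, C, D, E}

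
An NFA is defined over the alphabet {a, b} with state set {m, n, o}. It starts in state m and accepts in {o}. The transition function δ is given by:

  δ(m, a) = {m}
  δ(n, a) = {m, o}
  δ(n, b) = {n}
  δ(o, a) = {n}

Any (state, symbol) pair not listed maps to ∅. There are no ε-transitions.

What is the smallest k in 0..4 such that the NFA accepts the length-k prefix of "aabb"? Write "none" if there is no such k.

Start in {m}.
Read 'a': m→{m}; now {m}.
Read 'a': m→{m}; now {m}.
Read 'b': m→∅; now ∅.
The set is empty and remains empty for the remaining 1 symbol.
No reachable set along the way intersects F.

none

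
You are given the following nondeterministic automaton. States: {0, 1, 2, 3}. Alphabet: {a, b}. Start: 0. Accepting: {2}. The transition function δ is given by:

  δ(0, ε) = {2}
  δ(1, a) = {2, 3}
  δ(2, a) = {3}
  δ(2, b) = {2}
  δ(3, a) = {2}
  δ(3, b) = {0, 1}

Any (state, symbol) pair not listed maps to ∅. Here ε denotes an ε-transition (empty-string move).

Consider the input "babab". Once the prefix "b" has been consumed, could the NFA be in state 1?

No

Start: ε-closure({0}) = {0, 2}.
Read 'b': 0→∅, 2→{2}; now {2}.
State 1 is not in {2}.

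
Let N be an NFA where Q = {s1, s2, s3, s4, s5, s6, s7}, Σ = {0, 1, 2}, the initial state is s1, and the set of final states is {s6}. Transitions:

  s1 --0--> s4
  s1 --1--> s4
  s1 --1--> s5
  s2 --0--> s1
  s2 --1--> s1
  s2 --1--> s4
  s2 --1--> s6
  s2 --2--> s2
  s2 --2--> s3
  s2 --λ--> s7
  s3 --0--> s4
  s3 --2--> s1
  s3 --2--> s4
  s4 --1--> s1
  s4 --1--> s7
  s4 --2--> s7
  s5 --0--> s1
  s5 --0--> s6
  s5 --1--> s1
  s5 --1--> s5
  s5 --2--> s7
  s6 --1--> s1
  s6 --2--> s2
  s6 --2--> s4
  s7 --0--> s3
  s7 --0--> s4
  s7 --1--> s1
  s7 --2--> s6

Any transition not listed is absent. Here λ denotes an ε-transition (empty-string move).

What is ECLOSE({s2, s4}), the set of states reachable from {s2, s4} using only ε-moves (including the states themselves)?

{s2, s4, s7}

Begin with {s2, s4}.
ε-move s2 → s7; add s7.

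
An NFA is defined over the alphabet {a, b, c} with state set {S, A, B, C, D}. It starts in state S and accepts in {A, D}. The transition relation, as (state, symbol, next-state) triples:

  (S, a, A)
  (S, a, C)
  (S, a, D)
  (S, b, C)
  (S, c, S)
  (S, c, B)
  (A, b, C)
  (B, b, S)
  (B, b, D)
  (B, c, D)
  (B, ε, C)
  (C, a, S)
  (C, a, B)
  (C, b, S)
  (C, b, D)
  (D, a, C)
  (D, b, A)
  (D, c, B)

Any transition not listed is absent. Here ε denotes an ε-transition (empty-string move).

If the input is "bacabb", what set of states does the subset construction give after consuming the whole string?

{S, A, C, D}

Start in {S}.
Read 'b': {S} → {C}.
Read 'a': {C} → {S, B, C}.
Read 'c': {S, B, C} → {S, B, C, D}.
Read 'a': {S, B, C, D} → {S, A, B, C, D}.
Read 'b': {S, A, B, C, D} → {S, A, C, D}.
Read 'b': {S, A, C, D} → {S, A, C, D}.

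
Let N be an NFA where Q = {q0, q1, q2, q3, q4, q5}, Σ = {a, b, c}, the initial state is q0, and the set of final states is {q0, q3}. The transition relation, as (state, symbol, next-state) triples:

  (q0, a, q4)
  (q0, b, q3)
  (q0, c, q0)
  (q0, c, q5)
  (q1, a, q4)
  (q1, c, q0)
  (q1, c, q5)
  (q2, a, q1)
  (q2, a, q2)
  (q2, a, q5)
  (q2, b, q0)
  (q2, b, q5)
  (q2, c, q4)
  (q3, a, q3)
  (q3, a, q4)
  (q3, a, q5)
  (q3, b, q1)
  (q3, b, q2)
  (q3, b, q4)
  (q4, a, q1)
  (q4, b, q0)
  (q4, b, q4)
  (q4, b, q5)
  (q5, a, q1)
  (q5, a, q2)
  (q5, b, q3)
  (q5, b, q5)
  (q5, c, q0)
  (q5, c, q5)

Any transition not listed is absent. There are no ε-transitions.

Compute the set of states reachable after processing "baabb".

{q0, q1, q2, q3, q4, q5}

Start in {q0}.
Read 'b': q0→{q3}; now {q3}.
Read 'a': q3→{q3, q4, q5}; now {q3, q4, q5}.
Read 'a': q3→{q3, q4, q5}, q4→{q1}, q5→{q1, q2}; now {q1, q2, q3, q4, q5}.
Read 'b': q1→∅, q2→{q0, q5}, q3→{q1, q2, q4}, q4→{q0, q4, q5}, q5→{q3, q5}; now {q0, q1, q2, q3, q4, q5}.
Read 'b': q0→{q3}, q1→∅, q2→{q0, q5}, q3→{q1, q2, q4}, q4→{q0, q4, q5}, q5→{q3, q5}; now {q0, q1, q2, q3, q4, q5}.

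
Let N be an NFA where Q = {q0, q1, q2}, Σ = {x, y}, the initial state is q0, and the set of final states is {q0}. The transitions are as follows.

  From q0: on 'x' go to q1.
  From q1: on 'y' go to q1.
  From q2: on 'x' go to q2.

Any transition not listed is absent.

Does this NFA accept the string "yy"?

No

Start in {q0}.
Read 'y': q0→∅; now ∅.
The set is empty and remains empty for the remaining 1 symbol.
The final set ∅ contains no accepting state.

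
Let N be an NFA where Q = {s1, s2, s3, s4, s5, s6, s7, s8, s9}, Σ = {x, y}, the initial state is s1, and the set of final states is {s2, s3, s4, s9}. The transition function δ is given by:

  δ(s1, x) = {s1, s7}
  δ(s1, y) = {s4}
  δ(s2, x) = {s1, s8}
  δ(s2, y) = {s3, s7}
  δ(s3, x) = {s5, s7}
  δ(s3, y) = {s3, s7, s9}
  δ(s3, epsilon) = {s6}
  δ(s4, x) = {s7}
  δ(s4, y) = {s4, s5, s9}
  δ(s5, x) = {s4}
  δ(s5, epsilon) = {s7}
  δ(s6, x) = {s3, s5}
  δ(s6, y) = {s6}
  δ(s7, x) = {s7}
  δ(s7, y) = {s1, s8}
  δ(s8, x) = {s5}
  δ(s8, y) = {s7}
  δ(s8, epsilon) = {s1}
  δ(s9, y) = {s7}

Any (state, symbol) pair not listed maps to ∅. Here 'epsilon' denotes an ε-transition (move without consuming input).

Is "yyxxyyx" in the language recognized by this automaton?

No

Start in {s1}.
Read 'y': s1→{s4}; now {s4}.
Read 'y': s4→{s4, s5, s9}; union {s4, s5, s9}; ε-closure = {s4, s5, s7, s9}.
Read 'x': s4→{s7}, s5→{s4}, s7→{s7}, s9→∅; now {s4, s7}.
Read 'x': s4→{s7}, s7→{s7}; now {s7}.
Read 'y': s7→{s1, s8}; now {s1, s8}.
Read 'y': s1→{s4}, s8→{s7}; now {s4, s7}.
Read 'x': s4→{s7}, s7→{s7}; now {s7}.
The final set {s7} contains no accepting state.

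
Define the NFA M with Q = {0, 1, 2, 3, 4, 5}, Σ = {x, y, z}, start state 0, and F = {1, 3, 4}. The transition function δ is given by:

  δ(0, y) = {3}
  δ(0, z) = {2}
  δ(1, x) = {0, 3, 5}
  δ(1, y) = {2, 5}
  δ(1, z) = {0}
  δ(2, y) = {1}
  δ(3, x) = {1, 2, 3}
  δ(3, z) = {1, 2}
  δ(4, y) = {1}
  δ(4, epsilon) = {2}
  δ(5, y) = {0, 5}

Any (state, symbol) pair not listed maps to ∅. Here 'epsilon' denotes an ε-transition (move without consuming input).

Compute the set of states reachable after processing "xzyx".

∅

Start in {0}.
Read 'x': 0→∅; now ∅.
The set is empty and remains empty for the remaining 3 symbols.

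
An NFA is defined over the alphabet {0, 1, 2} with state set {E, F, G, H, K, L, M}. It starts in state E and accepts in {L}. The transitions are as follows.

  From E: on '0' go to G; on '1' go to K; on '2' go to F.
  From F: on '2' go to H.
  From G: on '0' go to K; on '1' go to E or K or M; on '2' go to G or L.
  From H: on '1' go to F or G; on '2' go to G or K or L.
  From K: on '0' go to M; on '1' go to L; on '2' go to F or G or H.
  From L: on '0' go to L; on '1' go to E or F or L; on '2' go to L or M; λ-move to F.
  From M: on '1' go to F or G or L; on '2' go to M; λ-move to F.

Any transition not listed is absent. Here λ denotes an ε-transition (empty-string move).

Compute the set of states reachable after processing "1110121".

Start in {E}.
Read '1': {E} → {K}.
Read '1': {K} → {F, L}.
Read '1': {F, L} → {E, F, L}.
Read '0': {E, F, L} → {F, G, L}.
Read '1': {F, G, L} → {E, F, K, L, M}.
Read '2': {E, F, K, L, M} → {F, G, H, L, M}.
Read '1': {F, G, H, L, M} → {E, F, G, K, L, M}.

{E, F, G, K, L, M}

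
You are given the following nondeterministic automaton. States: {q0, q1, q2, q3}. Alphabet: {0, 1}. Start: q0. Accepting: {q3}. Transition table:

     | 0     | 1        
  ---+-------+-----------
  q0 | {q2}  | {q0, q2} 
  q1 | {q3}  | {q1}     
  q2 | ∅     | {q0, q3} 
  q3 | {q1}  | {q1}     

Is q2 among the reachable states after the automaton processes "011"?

Start in {q0}.
Read '0': q0→{q2}; now {q2}.
Read '1': q2→{q0, q3}; now {q0, q3}.
Read '1': q0→{q0, q2}, q3→{q1}; now {q0, q1, q2}.
State q2 is in {q0, q1, q2}.

Yes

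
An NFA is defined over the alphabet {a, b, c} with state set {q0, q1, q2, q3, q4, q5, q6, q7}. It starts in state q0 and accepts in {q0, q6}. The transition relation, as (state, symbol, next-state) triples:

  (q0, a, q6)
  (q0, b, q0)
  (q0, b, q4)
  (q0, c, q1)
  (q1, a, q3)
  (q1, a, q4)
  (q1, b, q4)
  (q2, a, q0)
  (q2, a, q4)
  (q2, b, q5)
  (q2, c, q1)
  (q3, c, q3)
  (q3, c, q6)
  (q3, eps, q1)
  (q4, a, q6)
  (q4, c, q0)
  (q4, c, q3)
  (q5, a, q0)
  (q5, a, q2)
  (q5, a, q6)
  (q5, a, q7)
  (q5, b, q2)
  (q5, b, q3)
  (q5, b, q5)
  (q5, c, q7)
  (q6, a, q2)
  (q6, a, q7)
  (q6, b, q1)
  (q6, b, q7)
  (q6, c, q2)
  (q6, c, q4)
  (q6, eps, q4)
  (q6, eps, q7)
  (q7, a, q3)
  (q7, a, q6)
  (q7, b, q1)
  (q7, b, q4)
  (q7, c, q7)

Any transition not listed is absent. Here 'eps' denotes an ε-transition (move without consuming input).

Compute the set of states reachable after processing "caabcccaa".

Start in {q0}.
Read 'c': q0→{q1}; now {q1}.
Read 'a': q1→{q3, q4}; union {q3, q4}; ε-closure = {q1, q3, q4}.
Read 'a': q1→{q3, q4}, q3→∅, q4→{q6}; union {q3, q4, q6}; ε-closure = {q1, q3, q4, q6, q7}.
Read 'b': q1→{q4}, q3→∅, q4→∅, q6→{q1, q7}, q7→{q1, q4}; now {q1, q4, q7}.
Read 'c': q1→∅, q4→{q0, q3}, q7→{q7}; union {q0, q3, q7}; ε-closure = {q0, q1, q3, q7}.
Read 'c': q0→{q1}, q1→∅, q3→{q3, q6}, q7→{q7}; union {q1, q3, q6, q7}; ε-closure = {q1, q3, q4, q6, q7}.
Read 'c': q1→∅, q3→{q3, q6}, q4→{q0, q3}, q6→{q2, q4}, q7→{q7}; union {q0, q2, q3, q4, q6, q7}; ε-closure = {q0, q1, q2, q3, q4, q6, q7}.
Read 'a': q0→{q6}, q1→{q3, q4}, q2→{q0, q4}, q3→∅, q4→{q6}, q6→{q2, q7}, q7→{q3, q6}; union {q0, q2, q3, q4, q6, q7}; ε-closure = {q0, q1, q2, q3, q4, q6, q7}.
Read 'a': q0→{q6}, q1→{q3, q4}, q2→{q0, q4}, q3→∅, q4→{q6}, q6→{q2, q7}, q7→{q3, q6}; union {q0, q2, q3, q4, q6, q7}; ε-closure = {q0, q1, q2, q3, q4, q6, q7}.

{q0, q1, q2, q3, q4, q6, q7}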